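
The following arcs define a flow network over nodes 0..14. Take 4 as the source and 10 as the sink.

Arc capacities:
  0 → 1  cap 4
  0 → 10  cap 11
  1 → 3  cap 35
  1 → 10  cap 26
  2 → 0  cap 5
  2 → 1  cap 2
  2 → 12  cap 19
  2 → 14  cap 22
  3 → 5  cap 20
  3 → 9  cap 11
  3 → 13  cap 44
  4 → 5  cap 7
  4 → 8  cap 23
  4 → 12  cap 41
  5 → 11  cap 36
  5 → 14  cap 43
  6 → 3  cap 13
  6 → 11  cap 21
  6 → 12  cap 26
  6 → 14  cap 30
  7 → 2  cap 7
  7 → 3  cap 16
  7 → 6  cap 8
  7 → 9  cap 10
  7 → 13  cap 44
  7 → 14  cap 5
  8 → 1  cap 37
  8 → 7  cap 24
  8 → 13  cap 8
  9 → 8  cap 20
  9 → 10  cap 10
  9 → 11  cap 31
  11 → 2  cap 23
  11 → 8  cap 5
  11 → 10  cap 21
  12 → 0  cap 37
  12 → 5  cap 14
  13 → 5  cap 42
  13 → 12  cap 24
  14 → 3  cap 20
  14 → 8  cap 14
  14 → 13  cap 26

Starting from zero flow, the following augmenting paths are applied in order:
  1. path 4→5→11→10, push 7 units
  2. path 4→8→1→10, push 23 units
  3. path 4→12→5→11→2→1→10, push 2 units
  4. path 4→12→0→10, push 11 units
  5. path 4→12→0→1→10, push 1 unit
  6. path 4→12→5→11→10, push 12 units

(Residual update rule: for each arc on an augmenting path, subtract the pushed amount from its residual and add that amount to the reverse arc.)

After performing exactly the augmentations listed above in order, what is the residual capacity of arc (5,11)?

after path 1 (4→5→11→10, push 7): res(5,11)=29
after path 2 (4→8→1→10, push 23): res(5,11)=29
after path 3 (4→12→5→11→2→1→10, push 2): res(5,11)=27
after path 4 (4→12→0→10, push 11): res(5,11)=27
after path 5 (4→12→0→1→10, push 1): res(5,11)=27
after path 6 (4→12→5→11→10, push 12): res(5,11)=15

Residual capacity of (5,11): 15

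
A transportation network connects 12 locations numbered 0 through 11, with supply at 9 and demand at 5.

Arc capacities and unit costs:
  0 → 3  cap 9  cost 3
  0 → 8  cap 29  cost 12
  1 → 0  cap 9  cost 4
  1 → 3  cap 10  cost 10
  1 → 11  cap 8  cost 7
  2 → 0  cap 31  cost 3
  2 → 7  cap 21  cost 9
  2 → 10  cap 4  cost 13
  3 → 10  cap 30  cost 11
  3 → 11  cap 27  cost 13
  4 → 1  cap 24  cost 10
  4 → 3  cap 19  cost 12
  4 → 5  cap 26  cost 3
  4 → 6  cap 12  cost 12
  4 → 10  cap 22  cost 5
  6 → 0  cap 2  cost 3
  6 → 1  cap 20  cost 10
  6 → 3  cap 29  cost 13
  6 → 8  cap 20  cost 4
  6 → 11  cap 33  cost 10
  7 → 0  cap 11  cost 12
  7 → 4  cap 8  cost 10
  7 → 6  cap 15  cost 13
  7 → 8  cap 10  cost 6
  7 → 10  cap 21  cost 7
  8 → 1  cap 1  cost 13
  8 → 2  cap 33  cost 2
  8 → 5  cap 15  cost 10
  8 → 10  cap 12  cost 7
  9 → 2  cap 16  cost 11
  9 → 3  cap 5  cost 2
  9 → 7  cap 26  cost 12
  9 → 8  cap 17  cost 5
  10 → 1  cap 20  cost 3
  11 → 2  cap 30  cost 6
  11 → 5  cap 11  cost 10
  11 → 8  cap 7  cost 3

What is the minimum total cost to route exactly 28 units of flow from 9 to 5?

shortest-cost path #1: 9→8→5 push 15 @ unit cost 15 (adds 225)
shortest-cost path #2: 9→3→11→5 push 5 @ unit cost 25 (adds 125)
shortest-cost path #3: 9→7→4→5 push 8 @ unit cost 25 (adds 200)
total cost = 550

Minimum cost for 28 units: 550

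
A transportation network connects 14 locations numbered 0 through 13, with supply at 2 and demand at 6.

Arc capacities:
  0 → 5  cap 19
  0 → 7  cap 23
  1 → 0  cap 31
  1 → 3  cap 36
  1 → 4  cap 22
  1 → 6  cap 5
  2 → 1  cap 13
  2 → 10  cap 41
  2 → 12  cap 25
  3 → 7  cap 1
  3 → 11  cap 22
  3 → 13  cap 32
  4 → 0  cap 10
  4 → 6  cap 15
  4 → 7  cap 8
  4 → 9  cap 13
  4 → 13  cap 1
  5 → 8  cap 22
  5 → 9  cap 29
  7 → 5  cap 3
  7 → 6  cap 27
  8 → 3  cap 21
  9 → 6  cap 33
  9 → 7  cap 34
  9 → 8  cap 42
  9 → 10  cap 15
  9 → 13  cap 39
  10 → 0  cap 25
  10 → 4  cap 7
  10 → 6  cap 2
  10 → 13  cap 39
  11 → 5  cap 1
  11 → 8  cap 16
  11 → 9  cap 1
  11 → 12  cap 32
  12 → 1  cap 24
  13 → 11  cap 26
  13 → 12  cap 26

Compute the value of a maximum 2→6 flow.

Maximum flow value: 74

augment #1: 2→1→6 bottleneck 5, total now 5
augment #2: 2→10→6 bottleneck 2, total now 7
augment #3: 2→1→4→6 bottleneck 8, total now 15
augment #4: 2→10→4→6 bottleneck 7, total now 22
augment #5: 2→10→0→7→6 bottleneck 23, total now 45
augment #6: 2→10→0→5→9→6 bottleneck 2, total now 47
augment #7: 2→10→13→11→9→6 bottleneck 1, total now 48
augment #8: 2→12→1→3→7→6 bottleneck 1, total now 49
augment #9: 2→12→1→4→7→6 bottleneck 3, total now 52
augment #10: 2→12→1→4→9→6 bottleneck 11, total now 63
augment #11: 2→10→13→11→5→9→6 bottleneck 1, total now 64
augment #12: 2→12→1→0→5→9→6 bottleneck 9, total now 73
augment #13: 2→10→13→11→8→3→1→0→5→9→6 bottleneck 1, total now 74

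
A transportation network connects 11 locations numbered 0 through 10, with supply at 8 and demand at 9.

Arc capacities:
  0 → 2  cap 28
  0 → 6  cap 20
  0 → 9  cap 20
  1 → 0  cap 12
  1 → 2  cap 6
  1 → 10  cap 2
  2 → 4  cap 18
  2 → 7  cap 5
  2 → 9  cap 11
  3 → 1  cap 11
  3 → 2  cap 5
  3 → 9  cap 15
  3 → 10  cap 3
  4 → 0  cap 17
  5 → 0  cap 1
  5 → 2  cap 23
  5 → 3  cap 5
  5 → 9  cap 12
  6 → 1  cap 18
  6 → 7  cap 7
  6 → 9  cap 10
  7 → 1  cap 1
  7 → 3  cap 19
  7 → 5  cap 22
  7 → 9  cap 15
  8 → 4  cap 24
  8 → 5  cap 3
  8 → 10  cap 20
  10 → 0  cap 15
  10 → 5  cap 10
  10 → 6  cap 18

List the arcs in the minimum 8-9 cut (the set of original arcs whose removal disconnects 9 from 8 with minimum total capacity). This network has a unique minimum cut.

Min-cut arcs: {(4,0), (8,5), (8,10)} (total capacity 40)

augment #1: 8→5→9 push 3
augment #2: 8→4→0→9 push 17
augment #3: 8→10→0→9 push 3
augment #4: 8→10→5→9 push 9
augment #5: 8→10→6→9 push 8
max flow = 40; residual-reachable set from 8 gives S-side
cut edges (S→T): {(4,0), (8,5), (8,10)} total cap 40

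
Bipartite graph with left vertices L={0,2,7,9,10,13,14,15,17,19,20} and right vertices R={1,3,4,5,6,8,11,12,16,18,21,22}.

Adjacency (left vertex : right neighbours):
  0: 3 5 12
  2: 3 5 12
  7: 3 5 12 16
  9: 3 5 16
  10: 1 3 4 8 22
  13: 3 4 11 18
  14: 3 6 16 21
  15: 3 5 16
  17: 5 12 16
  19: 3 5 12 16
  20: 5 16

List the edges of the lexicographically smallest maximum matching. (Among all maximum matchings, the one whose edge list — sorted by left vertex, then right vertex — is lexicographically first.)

Lex-smallest maximum matching: {(0,3), (2,5), (7,12), (9,16), (10,1), (13,4), (14,6)}

|M| = 7 (so the lex-smallest maximum matching has 7 edges)
process left vertices in ascending order; for each, take the smallest-labelled available neighbour that still permits 7 edges overall, or leave it unmatched if none does
lex-smallest matching: {0-3, 2-5, 7-12, 9-16, 10-1, 13-4, 14-6}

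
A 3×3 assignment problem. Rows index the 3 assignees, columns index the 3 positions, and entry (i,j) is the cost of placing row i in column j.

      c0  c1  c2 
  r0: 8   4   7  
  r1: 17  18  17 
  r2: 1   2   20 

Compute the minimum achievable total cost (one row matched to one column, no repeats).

Minimum assignment cost: 22

optimal assignment: row0→col1 (cost 4), row1→col2 (cost 17), row2→col0 (cost 1)
total = 4 + 17 + 1 = 22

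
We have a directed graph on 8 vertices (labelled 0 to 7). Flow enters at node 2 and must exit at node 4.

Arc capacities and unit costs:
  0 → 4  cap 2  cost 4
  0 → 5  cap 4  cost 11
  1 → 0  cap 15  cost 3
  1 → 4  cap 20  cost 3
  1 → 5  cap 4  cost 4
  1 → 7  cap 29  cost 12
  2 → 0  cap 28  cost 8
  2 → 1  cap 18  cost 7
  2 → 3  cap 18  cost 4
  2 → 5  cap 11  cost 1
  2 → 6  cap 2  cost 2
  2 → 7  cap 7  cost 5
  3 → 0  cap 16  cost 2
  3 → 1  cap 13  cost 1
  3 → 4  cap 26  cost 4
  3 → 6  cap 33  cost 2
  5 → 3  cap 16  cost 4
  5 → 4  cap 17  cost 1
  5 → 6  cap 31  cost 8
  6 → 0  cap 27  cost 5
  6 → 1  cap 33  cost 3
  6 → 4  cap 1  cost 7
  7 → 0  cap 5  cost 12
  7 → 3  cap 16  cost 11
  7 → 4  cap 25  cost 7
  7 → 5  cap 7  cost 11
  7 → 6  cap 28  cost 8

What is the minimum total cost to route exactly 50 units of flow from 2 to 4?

Minimum cost for 50 units: 374

shortest-cost path #1: 2→5→4 push 11 @ unit cost 2 (adds 22)
shortest-cost path #2: 2→3→4 push 18 @ unit cost 8 (adds 144)
shortest-cost path #3: 2→6→1→4 push 2 @ unit cost 8 (adds 16)
shortest-cost path #4: 2→1→4 push 18 @ unit cost 10 (adds 180)
shortest-cost path #5: 2→7→4 push 1 @ unit cost 12 (adds 12)
total cost = 374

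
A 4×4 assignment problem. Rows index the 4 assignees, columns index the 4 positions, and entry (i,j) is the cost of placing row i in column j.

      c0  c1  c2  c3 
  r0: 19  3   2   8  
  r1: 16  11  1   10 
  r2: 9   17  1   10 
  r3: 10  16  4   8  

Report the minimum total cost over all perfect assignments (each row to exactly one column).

optimal assignment: row0→col1 (cost 3), row1→col2 (cost 1), row2→col0 (cost 9), row3→col3 (cost 8)
total = 3 + 1 + 9 + 8 = 21

Minimum assignment cost: 21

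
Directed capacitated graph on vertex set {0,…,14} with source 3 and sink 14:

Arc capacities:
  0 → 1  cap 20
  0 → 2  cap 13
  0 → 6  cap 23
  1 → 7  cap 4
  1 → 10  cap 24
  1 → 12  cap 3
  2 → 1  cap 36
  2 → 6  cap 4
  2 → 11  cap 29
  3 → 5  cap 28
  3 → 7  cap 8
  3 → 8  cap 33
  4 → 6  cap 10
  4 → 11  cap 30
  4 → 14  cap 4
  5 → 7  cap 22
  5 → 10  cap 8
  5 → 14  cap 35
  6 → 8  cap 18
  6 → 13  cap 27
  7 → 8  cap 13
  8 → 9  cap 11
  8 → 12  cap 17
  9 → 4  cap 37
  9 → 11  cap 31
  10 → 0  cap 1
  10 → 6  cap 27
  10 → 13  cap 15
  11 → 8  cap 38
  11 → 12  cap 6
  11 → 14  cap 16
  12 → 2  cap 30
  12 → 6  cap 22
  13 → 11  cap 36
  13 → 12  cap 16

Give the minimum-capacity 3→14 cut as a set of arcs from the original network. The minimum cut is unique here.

Min-cut arcs: {(3,5), (4,14), (11,14)} (total capacity 48)

augment #1: 3→5→14 push 28
augment #2: 3→8→9→4→14 push 4
augment #3: 3→8→9→11→14 push 7
augment #4: 3→8→12→2→11→14 push 9
max flow = 48; residual-reachable set from 3 gives S-side
cut edges (S→T): {(3,5), (4,14), (11,14)} total cap 48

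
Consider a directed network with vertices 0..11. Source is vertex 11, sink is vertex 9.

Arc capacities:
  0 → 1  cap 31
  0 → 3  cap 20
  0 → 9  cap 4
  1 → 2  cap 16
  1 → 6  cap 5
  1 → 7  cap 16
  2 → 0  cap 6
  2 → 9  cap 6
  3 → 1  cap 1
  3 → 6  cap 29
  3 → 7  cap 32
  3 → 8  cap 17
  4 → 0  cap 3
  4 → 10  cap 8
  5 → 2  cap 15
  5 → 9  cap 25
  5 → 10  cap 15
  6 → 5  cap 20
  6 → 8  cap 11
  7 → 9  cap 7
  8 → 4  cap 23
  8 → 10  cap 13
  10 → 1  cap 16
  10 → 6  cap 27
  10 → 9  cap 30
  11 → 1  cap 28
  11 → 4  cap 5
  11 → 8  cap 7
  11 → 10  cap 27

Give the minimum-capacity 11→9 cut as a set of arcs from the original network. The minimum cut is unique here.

augment #1: 11→10→9 push 27
augment #2: 11→1→2→9 push 6
augment #3: 11→1→7→9 push 7
augment #4: 11→4→0→9 push 3
augment #5: 11→4→10→9 push 2
augment #6: 11→8→10→9 push 1
augment #7: 11→1→2→0→9 push 1
augment #8: 11→1→6→5→9 push 5
augment #9: 11→8→10→6→5→9 push 6
augment #10: 11→1→2→0→3→6→5→9 push 5
max flow = 63; residual-reachable set from 11 gives S-side
cut edges (S→T): {(1,6), (2,0), (2,9), (7,9), (11,4), (11,8), (11,10)} total cap 63

Min-cut arcs: {(1,6), (2,0), (2,9), (7,9), (11,4), (11,8), (11,10)} (total capacity 63)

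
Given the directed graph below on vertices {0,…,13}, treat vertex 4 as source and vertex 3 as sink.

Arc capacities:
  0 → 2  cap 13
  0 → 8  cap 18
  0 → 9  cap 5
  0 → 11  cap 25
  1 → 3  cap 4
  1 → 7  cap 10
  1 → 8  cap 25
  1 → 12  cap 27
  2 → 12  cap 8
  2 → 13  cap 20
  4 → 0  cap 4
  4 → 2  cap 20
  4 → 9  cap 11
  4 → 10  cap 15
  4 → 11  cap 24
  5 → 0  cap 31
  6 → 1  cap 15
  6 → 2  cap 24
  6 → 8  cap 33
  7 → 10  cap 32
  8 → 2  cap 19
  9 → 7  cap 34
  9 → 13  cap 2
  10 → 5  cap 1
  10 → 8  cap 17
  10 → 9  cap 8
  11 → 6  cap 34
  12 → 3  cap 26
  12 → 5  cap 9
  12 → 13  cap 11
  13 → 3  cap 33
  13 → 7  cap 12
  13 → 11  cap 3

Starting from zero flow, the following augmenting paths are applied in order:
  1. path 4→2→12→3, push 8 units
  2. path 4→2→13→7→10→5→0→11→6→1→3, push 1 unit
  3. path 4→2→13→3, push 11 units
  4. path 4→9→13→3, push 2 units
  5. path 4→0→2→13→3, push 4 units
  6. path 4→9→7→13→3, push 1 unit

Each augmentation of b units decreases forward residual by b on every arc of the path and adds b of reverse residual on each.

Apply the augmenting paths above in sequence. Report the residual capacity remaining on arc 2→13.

after path 1 (4→2→12→3, push 8): res(2,13)=20
after path 2 (4→2→13→7→10→5→0→11→6→1→3, push 1): res(2,13)=19
after path 3 (4→2→13→3, push 11): res(2,13)=8
after path 4 (4→9→13→3, push 2): res(2,13)=8
after path 5 (4→0→2→13→3, push 4): res(2,13)=4
after path 6 (4→9→7→13→3, push 1): res(2,13)=4

Residual capacity of (2,13): 4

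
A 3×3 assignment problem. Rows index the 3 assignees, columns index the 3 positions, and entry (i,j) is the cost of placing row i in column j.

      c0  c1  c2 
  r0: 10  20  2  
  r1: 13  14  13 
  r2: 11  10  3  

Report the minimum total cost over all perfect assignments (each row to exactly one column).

optimal assignment: row0→col2 (cost 2), row1→col0 (cost 13), row2→col1 (cost 10)
total = 2 + 13 + 10 = 25

Minimum assignment cost: 25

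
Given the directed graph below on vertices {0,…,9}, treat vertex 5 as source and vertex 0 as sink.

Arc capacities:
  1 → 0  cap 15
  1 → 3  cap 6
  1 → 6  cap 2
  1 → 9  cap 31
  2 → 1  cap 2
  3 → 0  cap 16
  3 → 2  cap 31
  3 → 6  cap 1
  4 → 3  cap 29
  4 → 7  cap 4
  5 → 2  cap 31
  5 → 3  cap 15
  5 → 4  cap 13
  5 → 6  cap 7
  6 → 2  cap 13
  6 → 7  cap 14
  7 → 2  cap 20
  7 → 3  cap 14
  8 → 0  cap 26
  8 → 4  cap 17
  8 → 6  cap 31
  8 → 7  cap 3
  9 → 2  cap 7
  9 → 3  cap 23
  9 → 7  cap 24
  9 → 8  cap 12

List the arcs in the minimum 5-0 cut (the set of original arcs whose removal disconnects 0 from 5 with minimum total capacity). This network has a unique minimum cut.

augment #1: 5→3→0 push 15
augment #2: 5→2→1→0 push 2
augment #3: 5→4→3→0 push 1
max flow = 18; residual-reachable set from 5 gives S-side
cut edges (S→T): {(2,1), (3,0)} total cap 18

Min-cut arcs: {(2,1), (3,0)} (total capacity 18)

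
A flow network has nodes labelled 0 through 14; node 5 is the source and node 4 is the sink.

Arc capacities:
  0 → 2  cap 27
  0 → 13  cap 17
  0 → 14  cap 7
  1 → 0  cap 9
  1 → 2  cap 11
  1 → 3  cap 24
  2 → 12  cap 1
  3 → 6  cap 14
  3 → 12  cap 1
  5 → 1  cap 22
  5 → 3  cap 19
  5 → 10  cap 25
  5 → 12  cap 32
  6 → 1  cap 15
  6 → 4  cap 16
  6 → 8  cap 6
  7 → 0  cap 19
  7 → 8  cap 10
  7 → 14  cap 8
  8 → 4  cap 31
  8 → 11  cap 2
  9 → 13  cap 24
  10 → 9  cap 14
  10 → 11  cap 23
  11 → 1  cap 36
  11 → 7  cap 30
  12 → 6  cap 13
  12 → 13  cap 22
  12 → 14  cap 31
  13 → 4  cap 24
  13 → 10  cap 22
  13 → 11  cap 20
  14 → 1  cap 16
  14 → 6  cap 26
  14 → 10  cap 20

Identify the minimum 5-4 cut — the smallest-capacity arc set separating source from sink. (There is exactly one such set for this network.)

Min-cut arcs: {(6,4), (6,8), (7,8), (13,4)} (total capacity 56)

augment #1: 5→3→6→4 push 14
augment #2: 5→12→6→4 push 2
augment #3: 5→12→13→4 push 22
augment #4: 5→1→0→13→4 push 2
augment #5: 5→12→6→8→4 push 6
augment #6: 5→10→11→7→8→4 push 10
max flow = 56; residual-reachable set from 5 gives S-side
cut edges (S→T): {(6,4), (6,8), (7,8), (13,4)} total cap 56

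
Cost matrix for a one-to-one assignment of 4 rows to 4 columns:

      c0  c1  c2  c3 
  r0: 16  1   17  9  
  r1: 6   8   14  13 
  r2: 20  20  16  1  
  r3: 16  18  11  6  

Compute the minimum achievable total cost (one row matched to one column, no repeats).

optimal assignment: row0→col1 (cost 1), row1→col0 (cost 6), row2→col3 (cost 1), row3→col2 (cost 11)
total = 1 + 6 + 1 + 11 = 19

Minimum assignment cost: 19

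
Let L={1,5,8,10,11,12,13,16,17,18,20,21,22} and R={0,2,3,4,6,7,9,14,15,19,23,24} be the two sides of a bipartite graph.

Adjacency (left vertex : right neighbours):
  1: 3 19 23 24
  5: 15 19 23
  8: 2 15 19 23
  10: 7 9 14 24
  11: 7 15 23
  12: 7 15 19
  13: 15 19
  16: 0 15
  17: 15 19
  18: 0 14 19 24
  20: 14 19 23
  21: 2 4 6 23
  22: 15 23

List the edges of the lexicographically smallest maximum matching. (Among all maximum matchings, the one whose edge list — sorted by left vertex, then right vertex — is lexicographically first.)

Lex-smallest maximum matching: {(1,3), (5,15), (8,2), (10,9), (11,7), (12,19), (16,0), (18,24), (20,14), (21,4), (22,23)}

|M| = 11 (so the lex-smallest maximum matching has 11 edges)
process left vertices in ascending order; for each, take the smallest-labelled available neighbour that still permits 11 edges overall, or leave it unmatched if none does
lex-smallest matching: {1-3, 5-15, 8-2, 10-9, 11-7, 12-19, 16-0, 18-24, 20-14, 21-4, 22-23}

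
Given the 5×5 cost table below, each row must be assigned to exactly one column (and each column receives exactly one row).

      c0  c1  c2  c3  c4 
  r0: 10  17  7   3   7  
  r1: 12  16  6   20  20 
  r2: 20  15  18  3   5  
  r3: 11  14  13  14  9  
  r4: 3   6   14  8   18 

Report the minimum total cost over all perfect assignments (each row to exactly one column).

one of 2 optimal assignments: row0→col3 (cost 3), row1→col2 (cost 6), row2→col4 (cost 5), row3→col0 (cost 11), row4→col1 (cost 6)
total = 3 + 6 + 5 + 11 + 6 = 31

Minimum assignment cost: 31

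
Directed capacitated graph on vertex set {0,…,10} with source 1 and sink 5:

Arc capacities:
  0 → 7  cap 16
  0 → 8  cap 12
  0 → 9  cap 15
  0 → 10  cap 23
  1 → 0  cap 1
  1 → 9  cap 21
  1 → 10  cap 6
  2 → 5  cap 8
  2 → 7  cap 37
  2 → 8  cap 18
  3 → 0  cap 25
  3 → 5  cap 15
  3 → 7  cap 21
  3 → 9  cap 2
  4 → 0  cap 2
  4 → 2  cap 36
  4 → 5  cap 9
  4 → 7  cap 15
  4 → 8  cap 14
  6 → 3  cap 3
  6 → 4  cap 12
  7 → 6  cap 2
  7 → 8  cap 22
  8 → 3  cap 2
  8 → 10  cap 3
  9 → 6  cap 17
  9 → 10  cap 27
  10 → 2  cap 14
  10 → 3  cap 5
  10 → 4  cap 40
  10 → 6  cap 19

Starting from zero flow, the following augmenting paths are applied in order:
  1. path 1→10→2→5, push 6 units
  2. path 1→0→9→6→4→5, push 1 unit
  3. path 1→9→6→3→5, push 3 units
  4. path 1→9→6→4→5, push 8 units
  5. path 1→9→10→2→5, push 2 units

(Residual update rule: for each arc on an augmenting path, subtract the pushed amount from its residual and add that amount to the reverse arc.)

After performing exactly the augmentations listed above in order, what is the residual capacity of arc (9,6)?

Residual capacity of (9,6): 5

after path 1 (1→10→2→5, push 6): res(9,6)=17
after path 2 (1→0→9→6→4→5, push 1): res(9,6)=16
after path 3 (1→9→6→3→5, push 3): res(9,6)=13
after path 4 (1→9→6→4→5, push 8): res(9,6)=5
after path 5 (1→9→10→2→5, push 2): res(9,6)=5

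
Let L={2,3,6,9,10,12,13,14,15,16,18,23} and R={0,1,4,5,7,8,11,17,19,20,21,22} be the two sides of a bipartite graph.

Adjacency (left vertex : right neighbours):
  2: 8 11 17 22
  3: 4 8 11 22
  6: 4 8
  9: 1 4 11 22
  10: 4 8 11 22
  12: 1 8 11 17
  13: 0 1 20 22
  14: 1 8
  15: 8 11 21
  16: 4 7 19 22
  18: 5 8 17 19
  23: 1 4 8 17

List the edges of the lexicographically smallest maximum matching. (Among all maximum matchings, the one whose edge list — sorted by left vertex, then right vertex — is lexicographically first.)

Lex-smallest maximum matching: {(2,8), (3,4), (9,1), (10,22), (12,11), (13,0), (15,21), (16,7), (18,5), (23,17)}

|M| = 10 (so the lex-smallest maximum matching has 10 edges)
process left vertices in ascending order; for each, take the smallest-labelled available neighbour that still permits 10 edges overall, or leave it unmatched if none does
lex-smallest matching: {2-8, 3-4, 9-1, 10-22, 12-11, 13-0, 15-21, 16-7, 18-5, 23-17}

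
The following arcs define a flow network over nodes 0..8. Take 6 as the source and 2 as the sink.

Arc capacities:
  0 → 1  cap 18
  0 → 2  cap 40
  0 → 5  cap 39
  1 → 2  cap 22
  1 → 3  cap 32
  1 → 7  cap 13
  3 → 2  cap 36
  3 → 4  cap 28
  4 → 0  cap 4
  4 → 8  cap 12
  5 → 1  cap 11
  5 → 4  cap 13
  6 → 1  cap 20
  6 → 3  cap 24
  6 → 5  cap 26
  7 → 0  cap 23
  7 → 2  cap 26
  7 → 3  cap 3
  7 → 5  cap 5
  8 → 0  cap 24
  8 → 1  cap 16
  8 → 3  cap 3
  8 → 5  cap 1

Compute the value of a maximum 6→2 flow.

augment #1: 6→1→2 bottleneck 20, total now 20
augment #2: 6→3→2 bottleneck 24, total now 44
augment #3: 6→5→1→2 bottleneck 2, total now 46
augment #4: 6→5→1→3→2 bottleneck 9, total now 55
augment #5: 6→5→4→0→2 bottleneck 4, total now 59
augment #6: 6→5→4→8→0→2 bottleneck 9, total now 68

Maximum flow value: 68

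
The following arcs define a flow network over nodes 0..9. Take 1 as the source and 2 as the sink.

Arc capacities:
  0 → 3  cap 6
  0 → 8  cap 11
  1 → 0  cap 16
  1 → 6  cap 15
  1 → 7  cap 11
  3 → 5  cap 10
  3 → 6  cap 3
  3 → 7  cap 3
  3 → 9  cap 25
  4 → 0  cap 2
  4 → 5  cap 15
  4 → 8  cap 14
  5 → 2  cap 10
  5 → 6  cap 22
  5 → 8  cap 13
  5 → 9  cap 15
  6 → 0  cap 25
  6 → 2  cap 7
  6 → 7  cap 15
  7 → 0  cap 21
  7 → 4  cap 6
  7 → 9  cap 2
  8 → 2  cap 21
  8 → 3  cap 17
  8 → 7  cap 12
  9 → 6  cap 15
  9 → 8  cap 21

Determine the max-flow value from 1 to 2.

augment #1: 1→6→2 bottleneck 7, total now 7
augment #2: 1→0→8→2 bottleneck 11, total now 18
augment #3: 1→0→3→5→2 bottleneck 5, total now 23
augment #4: 1→7→4→5→2 bottleneck 5, total now 28
augment #5: 1→7→4→8→2 bottleneck 1, total now 29
augment #6: 1→7→9→8→2 bottleneck 2, total now 31
augment #7: 1→6→0→3→5→8→2 bottleneck 1, total now 32

Maximum flow value: 32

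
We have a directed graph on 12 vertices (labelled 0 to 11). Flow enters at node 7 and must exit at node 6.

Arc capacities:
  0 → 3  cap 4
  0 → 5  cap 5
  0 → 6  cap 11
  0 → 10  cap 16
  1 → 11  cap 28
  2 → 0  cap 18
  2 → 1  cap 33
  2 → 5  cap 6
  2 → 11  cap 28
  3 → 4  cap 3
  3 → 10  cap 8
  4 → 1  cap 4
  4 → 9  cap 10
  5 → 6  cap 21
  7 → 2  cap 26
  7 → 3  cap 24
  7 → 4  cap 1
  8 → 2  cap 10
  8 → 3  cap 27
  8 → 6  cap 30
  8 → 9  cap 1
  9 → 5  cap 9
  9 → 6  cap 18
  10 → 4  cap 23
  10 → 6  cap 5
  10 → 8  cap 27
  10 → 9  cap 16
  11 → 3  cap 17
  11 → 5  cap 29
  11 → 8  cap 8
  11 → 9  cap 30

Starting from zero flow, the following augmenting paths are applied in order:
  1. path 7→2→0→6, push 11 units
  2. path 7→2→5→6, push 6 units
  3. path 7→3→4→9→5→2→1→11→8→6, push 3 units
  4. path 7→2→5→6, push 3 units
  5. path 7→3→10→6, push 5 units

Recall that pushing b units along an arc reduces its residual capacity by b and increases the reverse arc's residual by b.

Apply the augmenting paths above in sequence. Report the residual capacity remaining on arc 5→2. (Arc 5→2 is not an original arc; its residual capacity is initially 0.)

after path 1 (7→2→0→6, push 11): res(5,2)=0
after path 2 (7→2→5→6, push 6): res(5,2)=6
after path 3 (7→3→4→9→5→2→1→11→8→6, push 3): res(5,2)=3
after path 4 (7→2→5→6, push 3): res(5,2)=6
after path 5 (7→3→10→6, push 5): res(5,2)=6

Residual capacity of (5,2): 6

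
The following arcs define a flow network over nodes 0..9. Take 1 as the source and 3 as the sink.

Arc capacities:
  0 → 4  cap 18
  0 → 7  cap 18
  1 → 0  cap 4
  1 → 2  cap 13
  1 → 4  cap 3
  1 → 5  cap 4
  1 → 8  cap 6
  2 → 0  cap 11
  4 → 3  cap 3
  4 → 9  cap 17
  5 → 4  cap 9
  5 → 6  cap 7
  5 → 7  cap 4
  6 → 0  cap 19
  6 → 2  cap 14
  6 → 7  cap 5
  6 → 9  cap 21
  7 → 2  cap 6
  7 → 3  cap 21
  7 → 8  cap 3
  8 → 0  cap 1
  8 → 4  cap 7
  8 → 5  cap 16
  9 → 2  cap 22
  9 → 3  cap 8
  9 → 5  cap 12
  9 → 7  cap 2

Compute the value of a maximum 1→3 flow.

Maximum flow value: 28

augment #1: 1→4→3 bottleneck 3, total now 3
augment #2: 1→0→7→3 bottleneck 4, total now 7
augment #3: 1→5→7→3 bottleneck 4, total now 11
augment #4: 1→2→0→7→3 bottleneck 11, total now 22
augment #5: 1→8→0→7→3 bottleneck 1, total now 23
augment #6: 1→8→4→9→3 bottleneck 5, total now 28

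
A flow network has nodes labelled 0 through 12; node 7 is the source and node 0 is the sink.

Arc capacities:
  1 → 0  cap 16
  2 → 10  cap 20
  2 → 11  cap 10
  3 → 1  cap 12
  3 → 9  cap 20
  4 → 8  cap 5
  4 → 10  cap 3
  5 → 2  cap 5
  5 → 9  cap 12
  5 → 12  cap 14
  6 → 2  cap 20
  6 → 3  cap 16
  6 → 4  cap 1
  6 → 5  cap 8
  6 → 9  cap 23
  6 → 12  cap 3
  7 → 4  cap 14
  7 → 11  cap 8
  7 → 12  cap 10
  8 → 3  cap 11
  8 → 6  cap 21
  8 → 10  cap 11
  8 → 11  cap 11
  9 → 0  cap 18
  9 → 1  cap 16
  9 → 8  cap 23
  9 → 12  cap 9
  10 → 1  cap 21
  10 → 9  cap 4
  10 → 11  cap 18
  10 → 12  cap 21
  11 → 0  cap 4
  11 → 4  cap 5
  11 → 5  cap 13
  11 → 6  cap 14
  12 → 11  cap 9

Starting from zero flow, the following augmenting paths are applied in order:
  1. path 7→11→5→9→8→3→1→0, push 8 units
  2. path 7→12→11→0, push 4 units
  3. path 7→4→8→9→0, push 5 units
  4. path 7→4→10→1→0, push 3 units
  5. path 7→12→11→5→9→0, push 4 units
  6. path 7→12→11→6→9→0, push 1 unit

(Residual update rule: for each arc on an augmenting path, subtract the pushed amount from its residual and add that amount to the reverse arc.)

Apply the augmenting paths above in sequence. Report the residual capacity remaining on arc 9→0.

after path 1 (7→11→5→9→8→3→1→0, push 8): res(9,0)=18
after path 2 (7→12→11→0, push 4): res(9,0)=18
after path 3 (7→4→8→9→0, push 5): res(9,0)=13
after path 4 (7→4→10→1→0, push 3): res(9,0)=13
after path 5 (7→12→11→5→9→0, push 4): res(9,0)=9
after path 6 (7→12→11→6→9→0, push 1): res(9,0)=8

Residual capacity of (9,0): 8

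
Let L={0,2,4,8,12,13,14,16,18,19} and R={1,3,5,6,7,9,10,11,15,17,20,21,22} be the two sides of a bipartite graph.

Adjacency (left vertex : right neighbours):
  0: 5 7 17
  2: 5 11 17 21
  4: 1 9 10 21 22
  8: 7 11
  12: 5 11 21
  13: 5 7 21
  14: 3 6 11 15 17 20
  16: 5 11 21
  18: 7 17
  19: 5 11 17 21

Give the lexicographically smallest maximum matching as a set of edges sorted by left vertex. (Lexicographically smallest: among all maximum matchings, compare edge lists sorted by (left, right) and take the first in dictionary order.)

Lex-smallest maximum matching: {(0,5), (2,11), (4,1), (8,7), (12,21), (14,3), (18,17)}

|M| = 7 (so the lex-smallest maximum matching has 7 edges)
process left vertices in ascending order; for each, take the smallest-labelled available neighbour that still permits 7 edges overall, or leave it unmatched if none does
lex-smallest matching: {0-5, 2-11, 4-1, 8-7, 12-21, 14-3, 18-17}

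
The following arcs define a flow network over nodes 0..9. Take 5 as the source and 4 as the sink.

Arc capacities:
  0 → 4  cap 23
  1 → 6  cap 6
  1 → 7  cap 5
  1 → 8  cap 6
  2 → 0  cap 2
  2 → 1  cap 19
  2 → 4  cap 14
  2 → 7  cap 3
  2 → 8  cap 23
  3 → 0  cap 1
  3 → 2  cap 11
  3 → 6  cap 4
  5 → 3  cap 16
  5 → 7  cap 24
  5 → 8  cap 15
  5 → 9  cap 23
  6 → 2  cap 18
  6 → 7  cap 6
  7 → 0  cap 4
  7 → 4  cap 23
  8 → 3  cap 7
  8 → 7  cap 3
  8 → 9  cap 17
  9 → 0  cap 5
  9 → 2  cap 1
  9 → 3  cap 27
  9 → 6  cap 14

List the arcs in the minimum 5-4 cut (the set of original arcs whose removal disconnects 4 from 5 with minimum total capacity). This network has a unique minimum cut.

Min-cut arcs: {(2,0), (2,4), (3,0), (7,0), (7,4), (9,0)} (total capacity 49)

augment #1: 5→7→4 push 23
augment #2: 5→3→0→4 push 1
augment #3: 5→3→2→4 push 11
augment #4: 5→7→0→4 push 1
augment #5: 5→9→0→4 push 5
augment #6: 5→9→2→4 push 1
augment #7: 5→3→6→2→4 push 2
augment #8: 5→8→7→0→4 push 3
augment #9: 5→3→6→2→0→4 push 2
max flow = 49; residual-reachable set from 5 gives S-side
cut edges (S→T): {(2,0), (2,4), (3,0), (7,0), (7,4), (9,0)} total cap 49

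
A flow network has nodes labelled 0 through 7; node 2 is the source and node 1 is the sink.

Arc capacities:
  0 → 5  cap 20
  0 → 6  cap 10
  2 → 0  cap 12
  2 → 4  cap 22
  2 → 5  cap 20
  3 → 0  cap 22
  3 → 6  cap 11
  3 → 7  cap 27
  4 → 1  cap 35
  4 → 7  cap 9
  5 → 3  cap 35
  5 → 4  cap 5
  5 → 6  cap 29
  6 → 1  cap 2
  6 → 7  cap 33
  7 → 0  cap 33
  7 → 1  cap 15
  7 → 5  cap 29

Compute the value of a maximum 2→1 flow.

Maximum flow value: 44

augment #1: 2→4→1 bottleneck 22, total now 22
augment #2: 2→0→6→1 bottleneck 2, total now 24
augment #3: 2→5→4→1 bottleneck 5, total now 29
augment #4: 2→0→6→7→1 bottleneck 8, total now 37
augment #5: 2→5→3→7→1 bottleneck 7, total now 44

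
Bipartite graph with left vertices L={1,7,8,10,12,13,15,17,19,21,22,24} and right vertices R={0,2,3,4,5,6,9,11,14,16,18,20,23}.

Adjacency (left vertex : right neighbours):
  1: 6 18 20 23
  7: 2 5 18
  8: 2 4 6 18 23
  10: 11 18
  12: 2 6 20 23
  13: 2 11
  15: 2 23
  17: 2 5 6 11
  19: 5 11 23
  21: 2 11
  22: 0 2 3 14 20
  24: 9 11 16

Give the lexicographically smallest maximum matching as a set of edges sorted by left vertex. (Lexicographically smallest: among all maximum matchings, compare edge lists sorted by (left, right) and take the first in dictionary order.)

|M| = 10 (so the lex-smallest maximum matching has 10 edges)
process left vertices in ascending order; for each, take the smallest-labelled available neighbour that still permits 10 edges overall, or leave it unmatched if none does
lex-smallest matching: {1-6, 7-2, 8-4, 10-18, 12-20, 13-11, 15-23, 17-5, 22-0, 24-9}

Lex-smallest maximum matching: {(1,6), (7,2), (8,4), (10,18), (12,20), (13,11), (15,23), (17,5), (22,0), (24,9)}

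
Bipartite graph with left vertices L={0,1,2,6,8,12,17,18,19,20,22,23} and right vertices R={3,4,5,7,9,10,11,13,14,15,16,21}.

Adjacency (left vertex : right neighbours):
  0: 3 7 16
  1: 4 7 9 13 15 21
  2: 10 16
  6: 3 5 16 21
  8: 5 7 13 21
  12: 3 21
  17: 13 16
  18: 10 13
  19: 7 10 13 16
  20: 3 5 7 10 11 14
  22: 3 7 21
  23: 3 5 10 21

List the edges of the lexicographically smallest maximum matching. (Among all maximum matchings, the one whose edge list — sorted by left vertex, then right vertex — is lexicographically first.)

|M| = 9 (so the lex-smallest maximum matching has 9 edges)
process left vertices in ascending order; for each, take the smallest-labelled available neighbour that still permits 9 edges overall, or leave it unmatched if none does
lex-smallest matching: {0-3, 1-4, 2-10, 6-5, 8-7, 12-21, 17-13, 19-16, 20-11}

Lex-smallest maximum matching: {(0,3), (1,4), (2,10), (6,5), (8,7), (12,21), (17,13), (19,16), (20,11)}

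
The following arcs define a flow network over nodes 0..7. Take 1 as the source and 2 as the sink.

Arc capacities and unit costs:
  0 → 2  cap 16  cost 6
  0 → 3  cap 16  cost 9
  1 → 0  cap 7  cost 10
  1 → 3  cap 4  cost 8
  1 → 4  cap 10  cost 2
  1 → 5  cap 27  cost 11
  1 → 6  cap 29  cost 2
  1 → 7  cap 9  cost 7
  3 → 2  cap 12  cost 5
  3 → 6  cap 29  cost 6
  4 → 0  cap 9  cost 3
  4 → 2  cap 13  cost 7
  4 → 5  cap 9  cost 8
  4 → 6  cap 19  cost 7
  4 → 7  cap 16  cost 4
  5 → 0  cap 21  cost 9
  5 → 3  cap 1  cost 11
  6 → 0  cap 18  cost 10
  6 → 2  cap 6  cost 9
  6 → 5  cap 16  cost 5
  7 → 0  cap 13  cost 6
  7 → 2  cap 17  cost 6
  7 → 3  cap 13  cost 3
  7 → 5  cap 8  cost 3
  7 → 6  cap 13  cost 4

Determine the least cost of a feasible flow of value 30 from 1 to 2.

shortest-cost path #1: 1→4→2 push 10 @ unit cost 9 (adds 90)
shortest-cost path #2: 1→6→2 push 6 @ unit cost 11 (adds 66)
shortest-cost path #3: 1→3→2 push 4 @ unit cost 13 (adds 52)
shortest-cost path #4: 1→7→2 push 9 @ unit cost 13 (adds 117)
shortest-cost path #5: 1→0→2 push 1 @ unit cost 16 (adds 16)
total cost = 341

Minimum cost for 30 units: 341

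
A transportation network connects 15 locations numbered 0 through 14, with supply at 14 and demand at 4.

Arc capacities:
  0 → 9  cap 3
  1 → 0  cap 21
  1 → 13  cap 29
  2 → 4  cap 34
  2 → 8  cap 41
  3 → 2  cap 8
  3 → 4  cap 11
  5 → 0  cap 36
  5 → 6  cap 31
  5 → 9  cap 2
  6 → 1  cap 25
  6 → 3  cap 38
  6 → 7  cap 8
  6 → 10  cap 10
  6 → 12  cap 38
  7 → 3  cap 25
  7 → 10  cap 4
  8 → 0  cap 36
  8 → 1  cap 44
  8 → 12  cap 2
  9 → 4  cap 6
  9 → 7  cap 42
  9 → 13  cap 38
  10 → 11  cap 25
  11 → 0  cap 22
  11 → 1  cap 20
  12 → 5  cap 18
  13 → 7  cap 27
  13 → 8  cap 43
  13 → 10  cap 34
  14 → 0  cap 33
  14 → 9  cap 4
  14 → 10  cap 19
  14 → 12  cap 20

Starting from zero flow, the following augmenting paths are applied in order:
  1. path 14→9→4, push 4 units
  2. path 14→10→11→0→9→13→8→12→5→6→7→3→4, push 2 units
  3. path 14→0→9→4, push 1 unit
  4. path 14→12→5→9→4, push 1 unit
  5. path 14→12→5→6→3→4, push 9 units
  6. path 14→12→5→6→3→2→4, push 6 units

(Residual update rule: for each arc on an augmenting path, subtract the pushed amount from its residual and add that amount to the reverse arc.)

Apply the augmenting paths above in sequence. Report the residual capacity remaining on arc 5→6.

after path 1 (14→9→4, push 4): res(5,6)=31
after path 2 (14→10→11→0→9→13→8→12→5→6→7→3→4, push 2): res(5,6)=29
after path 3 (14→0→9→4, push 1): res(5,6)=29
after path 4 (14→12→5→9→4, push 1): res(5,6)=29
after path 5 (14→12→5→6→3→4, push 9): res(5,6)=20
after path 6 (14→12→5→6→3→2→4, push 6): res(5,6)=14

Residual capacity of (5,6): 14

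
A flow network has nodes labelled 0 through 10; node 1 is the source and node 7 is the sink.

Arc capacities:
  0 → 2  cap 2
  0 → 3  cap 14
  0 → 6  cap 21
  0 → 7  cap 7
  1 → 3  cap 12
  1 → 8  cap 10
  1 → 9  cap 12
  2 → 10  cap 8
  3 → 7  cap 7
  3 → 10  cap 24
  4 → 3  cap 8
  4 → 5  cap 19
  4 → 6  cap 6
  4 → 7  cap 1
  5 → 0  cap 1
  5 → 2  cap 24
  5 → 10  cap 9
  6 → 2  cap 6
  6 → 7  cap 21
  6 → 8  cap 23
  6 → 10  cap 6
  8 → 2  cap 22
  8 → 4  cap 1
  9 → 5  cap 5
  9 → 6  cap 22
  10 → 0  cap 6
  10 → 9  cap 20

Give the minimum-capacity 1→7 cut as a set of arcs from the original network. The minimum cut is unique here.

augment #1: 1→3→7 push 7
augment #2: 1→8→4→7 push 1
augment #3: 1→9→6→7 push 12
augment #4: 1→3→10→0→7 push 5
augment #5: 1→8→2→10→0→7 push 1
augment #6: 1→8→2→10→9→6→7 push 7
max flow = 33; residual-reachable set from 1 gives S-side
cut edges (S→T): {(1,3), (1,9), (2,10), (8,4)} total cap 33

Min-cut arcs: {(1,3), (1,9), (2,10), (8,4)} (total capacity 33)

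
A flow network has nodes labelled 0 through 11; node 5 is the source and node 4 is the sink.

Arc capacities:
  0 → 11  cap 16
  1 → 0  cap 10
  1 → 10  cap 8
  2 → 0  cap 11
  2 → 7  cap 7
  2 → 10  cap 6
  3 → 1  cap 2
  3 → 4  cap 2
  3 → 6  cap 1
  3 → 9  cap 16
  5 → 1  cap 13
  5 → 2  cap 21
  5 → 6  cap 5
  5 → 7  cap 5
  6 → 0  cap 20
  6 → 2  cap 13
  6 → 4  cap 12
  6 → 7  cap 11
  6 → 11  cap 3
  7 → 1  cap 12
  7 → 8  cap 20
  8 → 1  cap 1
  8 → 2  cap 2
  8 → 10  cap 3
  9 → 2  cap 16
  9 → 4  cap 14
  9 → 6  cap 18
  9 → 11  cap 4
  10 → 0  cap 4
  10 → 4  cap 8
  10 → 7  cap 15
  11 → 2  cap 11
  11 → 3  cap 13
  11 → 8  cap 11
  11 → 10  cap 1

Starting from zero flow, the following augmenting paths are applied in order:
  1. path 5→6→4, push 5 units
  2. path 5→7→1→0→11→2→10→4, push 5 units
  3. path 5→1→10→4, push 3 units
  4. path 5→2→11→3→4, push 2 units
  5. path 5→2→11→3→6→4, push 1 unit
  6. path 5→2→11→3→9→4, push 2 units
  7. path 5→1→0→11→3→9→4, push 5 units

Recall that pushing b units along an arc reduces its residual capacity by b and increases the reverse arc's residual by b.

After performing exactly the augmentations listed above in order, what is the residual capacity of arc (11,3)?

after path 1 (5→6→4, push 5): res(11,3)=13
after path 2 (5→7→1→0→11→2→10→4, push 5): res(11,3)=13
after path 3 (5→1→10→4, push 3): res(11,3)=13
after path 4 (5→2→11→3→4, push 2): res(11,3)=11
after path 5 (5→2→11→3→6→4, push 1): res(11,3)=10
after path 6 (5→2→11→3→9→4, push 2): res(11,3)=8
after path 7 (5→1→0→11→3→9→4, push 5): res(11,3)=3

Residual capacity of (11,3): 3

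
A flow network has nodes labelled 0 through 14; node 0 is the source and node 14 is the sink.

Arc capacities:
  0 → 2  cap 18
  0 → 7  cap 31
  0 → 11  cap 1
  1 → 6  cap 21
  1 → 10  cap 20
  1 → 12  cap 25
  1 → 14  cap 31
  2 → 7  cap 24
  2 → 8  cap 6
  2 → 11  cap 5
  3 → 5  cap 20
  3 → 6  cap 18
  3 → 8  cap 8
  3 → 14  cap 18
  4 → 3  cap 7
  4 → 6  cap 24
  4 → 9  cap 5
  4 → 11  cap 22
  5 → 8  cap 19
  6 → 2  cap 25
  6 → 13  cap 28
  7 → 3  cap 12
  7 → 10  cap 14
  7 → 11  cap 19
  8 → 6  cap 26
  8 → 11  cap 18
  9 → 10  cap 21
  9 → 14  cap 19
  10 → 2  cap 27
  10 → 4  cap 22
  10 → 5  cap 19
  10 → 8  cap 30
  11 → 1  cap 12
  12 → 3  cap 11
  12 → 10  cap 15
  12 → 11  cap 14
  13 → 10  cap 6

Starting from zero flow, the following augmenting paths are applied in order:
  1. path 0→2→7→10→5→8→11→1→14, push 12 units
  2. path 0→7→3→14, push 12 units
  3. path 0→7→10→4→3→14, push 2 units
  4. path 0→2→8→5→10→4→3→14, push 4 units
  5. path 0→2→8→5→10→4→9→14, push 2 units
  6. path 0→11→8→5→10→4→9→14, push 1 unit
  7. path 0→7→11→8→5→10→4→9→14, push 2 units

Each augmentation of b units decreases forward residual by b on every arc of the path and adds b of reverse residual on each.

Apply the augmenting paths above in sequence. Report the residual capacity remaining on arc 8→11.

Residual capacity of (8,11): 9

after path 1 (0→2→7→10→5→8→11→1→14, push 12): res(8,11)=6
after path 2 (0→7→3→14, push 12): res(8,11)=6
after path 3 (0→7→10→4→3→14, push 2): res(8,11)=6
after path 4 (0→2→8→5→10→4→3→14, push 4): res(8,11)=6
after path 5 (0→2→8→5→10→4→9→14, push 2): res(8,11)=6
after path 6 (0→11→8→5→10→4→9→14, push 1): res(8,11)=7
after path 7 (0→7→11→8→5→10→4→9→14, push 2): res(8,11)=9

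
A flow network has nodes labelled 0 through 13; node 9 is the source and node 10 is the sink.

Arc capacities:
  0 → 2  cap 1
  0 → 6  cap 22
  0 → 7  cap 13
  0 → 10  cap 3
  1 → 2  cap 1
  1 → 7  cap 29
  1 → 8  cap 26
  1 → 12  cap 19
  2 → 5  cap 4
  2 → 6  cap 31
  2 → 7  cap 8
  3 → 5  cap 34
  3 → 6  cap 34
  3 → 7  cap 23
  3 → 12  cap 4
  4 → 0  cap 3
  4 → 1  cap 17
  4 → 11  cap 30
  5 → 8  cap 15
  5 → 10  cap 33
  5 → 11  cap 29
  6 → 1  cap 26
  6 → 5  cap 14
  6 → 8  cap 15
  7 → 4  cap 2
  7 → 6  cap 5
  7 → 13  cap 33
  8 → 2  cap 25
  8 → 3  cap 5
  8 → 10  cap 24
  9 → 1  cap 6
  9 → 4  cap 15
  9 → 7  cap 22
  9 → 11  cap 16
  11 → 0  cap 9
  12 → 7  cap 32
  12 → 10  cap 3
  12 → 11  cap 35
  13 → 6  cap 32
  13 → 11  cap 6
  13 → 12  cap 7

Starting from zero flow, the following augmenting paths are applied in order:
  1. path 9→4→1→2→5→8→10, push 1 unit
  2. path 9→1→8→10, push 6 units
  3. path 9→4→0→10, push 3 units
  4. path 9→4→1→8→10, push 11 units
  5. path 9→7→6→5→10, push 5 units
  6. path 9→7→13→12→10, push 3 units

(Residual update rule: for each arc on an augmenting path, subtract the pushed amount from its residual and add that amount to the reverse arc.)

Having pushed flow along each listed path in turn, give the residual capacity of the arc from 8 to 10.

after path 1 (9→4→1→2→5→8→10, push 1): res(8,10)=23
after path 2 (9→1→8→10, push 6): res(8,10)=17
after path 3 (9→4→0→10, push 3): res(8,10)=17
after path 4 (9→4→1→8→10, push 11): res(8,10)=6
after path 5 (9→7→6→5→10, push 5): res(8,10)=6
after path 6 (9→7→13→12→10, push 3): res(8,10)=6

Residual capacity of (8,10): 6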